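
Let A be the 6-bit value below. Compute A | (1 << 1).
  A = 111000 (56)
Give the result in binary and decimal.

Mask = 1 << 1 = 000010
Bit 1 of A is 0, so OR-ing with the mask flips it to 1.
  111000
| 000010
--------
  111010

Answer: 111010 (58)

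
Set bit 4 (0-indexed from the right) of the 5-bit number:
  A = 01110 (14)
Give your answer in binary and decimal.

Mask = 1 << 4 = 10000
Bit 4 of A is 0, so OR-ing with the mask flips it to 1.
  01110
| 10000
-------
  11110

Answer: 11110 (30)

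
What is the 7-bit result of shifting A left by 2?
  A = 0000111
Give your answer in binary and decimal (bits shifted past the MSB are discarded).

Shift left by 2: drop the top 2 bit(s), append 2 zero(s) on the right.
  0000111  ->  discard [00], keep [00111], append 00
= 0011100

Answer: 0011100 (28)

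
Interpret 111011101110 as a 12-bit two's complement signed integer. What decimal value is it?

MSB is 1, so the value is negative. Find the magnitude:
1. Invert bits:  000100010001
2. Add 1:        000100010010  = 274
3. Apply sign:   -274

Answer: -274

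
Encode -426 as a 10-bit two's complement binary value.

1. Binary of +426:  0110101010
2. Invert bits:     1001010101
3. Add 1:           1001010110

Answer: 1001010110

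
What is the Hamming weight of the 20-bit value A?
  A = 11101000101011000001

11101000101011000001
1-bits at positions (from bit 0 = LSB): 0, 6, 7, 9, 11, 15, 17, 18, 19
Count = 9

Answer: 9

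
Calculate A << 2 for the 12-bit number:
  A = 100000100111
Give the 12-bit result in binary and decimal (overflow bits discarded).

Shift left by 2: drop the top 2 bit(s), append 2 zero(s) on the right.
  100000100111  ->  discard [10], keep [0000100111], append 00
= 000010011100

Answer: 000010011100 (156)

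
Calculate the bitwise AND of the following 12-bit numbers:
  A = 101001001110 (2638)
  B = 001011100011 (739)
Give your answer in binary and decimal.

Apply & to each column (1 only where both bits are 1):
  101001001110
& 001011100011
--------------
  001001000010

Answer: 001001000010 (578)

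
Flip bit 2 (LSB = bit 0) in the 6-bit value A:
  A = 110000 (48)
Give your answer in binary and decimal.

Mask = 1 << 2 = 000100
Bit 2 of A is 0; XOR with the mask flips it to 1.
  110000
^ 000100
--------
  110100

Answer: 110100 (52)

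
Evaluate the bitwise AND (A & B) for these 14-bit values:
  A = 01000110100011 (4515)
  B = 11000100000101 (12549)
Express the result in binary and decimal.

Apply & to each column (1 only where both bits are 1):
  01000110100011
& 11000100000101
----------------
  01000100000001

Answer: 01000100000001 (4353)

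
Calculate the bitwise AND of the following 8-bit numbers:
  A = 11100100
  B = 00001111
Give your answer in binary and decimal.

Apply & to each column (1 only where both bits are 1):
  11100100
& 00001111
----------
  00000100

Answer: 00000100 (4)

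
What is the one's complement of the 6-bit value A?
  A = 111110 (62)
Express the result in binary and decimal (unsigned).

Flip each bit (0->1, 1->0):
  111110
  000001

Answer: 000001 (1)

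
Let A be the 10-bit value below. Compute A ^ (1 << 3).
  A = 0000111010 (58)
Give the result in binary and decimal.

Mask = 1 << 3 = 0000001000
Bit 3 of A is 1; XOR with the mask flips it to 0.
  0000111010
^ 0000001000
------------
  0000110010

Answer: 0000110010 (50)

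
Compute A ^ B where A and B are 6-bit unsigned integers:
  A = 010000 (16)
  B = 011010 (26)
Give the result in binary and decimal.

Apply ^ to each column (1 where bits differ):
  010000
^ 011010
--------
  001010

Answer: 001010 (10)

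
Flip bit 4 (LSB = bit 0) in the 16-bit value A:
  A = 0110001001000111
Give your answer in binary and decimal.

Mask = 1 << 4 = 0000000000010000
Bit 4 of A is 0; XOR with the mask flips it to 1.
  0110001001000111
^ 0000000000010000
------------------
  0110001001010111

Answer: 0110001001010111 (25175)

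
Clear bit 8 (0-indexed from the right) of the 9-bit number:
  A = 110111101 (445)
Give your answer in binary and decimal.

Mask = ~(1 << 8) = 011111111
Bit 8 of A is 1, so AND-ing with the mask clears it to 0.
  110111101
& 011111111
-----------
  010111101

Answer: 010111101 (189)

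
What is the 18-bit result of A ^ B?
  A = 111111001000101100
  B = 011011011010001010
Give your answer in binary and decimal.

Apply ^ to each column (1 where bits differ):
  111111001000101100
^ 011011011010001010
--------------------
  100100010010100110

Answer: 100100010010100110 (148646)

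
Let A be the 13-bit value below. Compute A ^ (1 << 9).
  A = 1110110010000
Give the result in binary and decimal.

Mask = 1 << 9 = 0001000000000
Bit 9 of A is 0; XOR with the mask flips it to 1.
  1110110010000
^ 0001000000000
---------------
  1111110010000

Answer: 1111110010000 (8080)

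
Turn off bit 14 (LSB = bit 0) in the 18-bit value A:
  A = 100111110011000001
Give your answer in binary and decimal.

Mask = ~(1 << 14) = 111011111111111111
Bit 14 of A is 1, so AND-ing with the mask clears it to 0.
  100111110011000001
& 111011111111111111
--------------------
  100011110011000001

Answer: 100011110011000001 (146625)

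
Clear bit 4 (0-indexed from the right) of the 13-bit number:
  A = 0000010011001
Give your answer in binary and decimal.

Mask = ~(1 << 4) = 1111111101111
Bit 4 of A is 1, so AND-ing with the mask clears it to 0.
  0000010011001
& 1111111101111
---------------
  0000010001001

Answer: 0000010001001 (137)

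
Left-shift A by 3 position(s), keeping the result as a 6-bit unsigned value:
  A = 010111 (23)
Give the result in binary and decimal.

Shift left by 3: drop the top 3 bit(s), append 3 zero(s) on the right.
  010111  ->  discard [010], keep [111], append 000
= 111000

Answer: 111000 (56)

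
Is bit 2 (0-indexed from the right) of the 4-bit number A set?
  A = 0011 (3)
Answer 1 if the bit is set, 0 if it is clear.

Bit 2 is the 3rd from the right.
  0011
   ^
That bit is 0.

Answer: 0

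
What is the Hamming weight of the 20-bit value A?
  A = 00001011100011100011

00001011100011100011
1-bits at positions (from bit 0 = LSB): 0, 1, 5, 6, 7, 11, 12, 13, 15
Count = 9

Answer: 9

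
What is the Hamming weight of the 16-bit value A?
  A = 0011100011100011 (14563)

0011100011100011
1-bits at positions (from bit 0 = LSB): 0, 1, 5, 6, 7, 11, 12, 13
Count = 8

Answer: 8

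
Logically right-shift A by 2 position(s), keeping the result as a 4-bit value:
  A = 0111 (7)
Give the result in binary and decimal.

Logical shift right by 2: drop the bottom 2 bit(s), prepend 2 zero(s) on the left.
  0111  ->  keep [01], discard [11], prepend 00
= 0001

Answer: 0001 (1)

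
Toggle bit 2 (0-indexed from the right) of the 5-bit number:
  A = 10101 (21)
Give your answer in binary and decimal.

Mask = 1 << 2 = 00100
Bit 2 of A is 1; XOR with the mask flips it to 0.
  10101
^ 00100
-------
  10001

Answer: 10001 (17)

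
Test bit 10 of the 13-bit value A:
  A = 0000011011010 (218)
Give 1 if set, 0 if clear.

Bit 10 is the 11th from the right.
  0000011011010
    ^
That bit is 0.

Answer: 0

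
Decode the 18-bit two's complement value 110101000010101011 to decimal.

MSB is 1, so the value is negative. Find the magnitude:
1. Invert bits:  001010111101010100
2. Add 1:        001010111101010101  = 44885
3. Apply sign:   -44885

Answer: -44885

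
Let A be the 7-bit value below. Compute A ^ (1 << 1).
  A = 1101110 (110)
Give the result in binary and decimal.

Mask = 1 << 1 = 0000010
Bit 1 of A is 1; XOR with the mask flips it to 0.
  1101110
^ 0000010
---------
  1101100

Answer: 1101100 (108)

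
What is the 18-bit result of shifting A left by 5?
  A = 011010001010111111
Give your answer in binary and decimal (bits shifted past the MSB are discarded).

Shift left by 5: drop the top 5 bit(s), append 5 zero(s) on the right.
  011010001010111111  ->  discard [01101], keep [0001010111111], append 00000
= 000101011111100000

Answer: 000101011111100000 (22496)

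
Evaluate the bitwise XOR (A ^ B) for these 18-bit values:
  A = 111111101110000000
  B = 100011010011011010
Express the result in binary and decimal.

Apply ^ to each column (1 where bits differ):
  111111101110000000
^ 100011010011011010
--------------------
  011100111101011010

Answer: 011100111101011010 (118618)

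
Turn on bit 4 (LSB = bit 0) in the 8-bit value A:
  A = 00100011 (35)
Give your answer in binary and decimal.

Mask = 1 << 4 = 00010000
Bit 4 of A is 0, so OR-ing with the mask flips it to 1.
  00100011
| 00010000
----------
  00110011

Answer: 00110011 (51)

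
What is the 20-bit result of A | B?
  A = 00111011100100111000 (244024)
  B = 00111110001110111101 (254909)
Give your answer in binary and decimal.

Apply | to each column (1 where either bit is 1):
  00111011100100111000
| 00111110001110111101
----------------------
  00111111101110111101

Answer: 00111111101110111101 (261053)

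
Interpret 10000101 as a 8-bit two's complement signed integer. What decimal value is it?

MSB is 1, so the value is negative. Find the magnitude:
1. Invert bits:  01111010
2. Add 1:        01111011  = 123
3. Apply sign:   -123

Answer: -123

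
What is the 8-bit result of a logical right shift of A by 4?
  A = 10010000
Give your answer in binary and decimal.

Logical shift right by 4: drop the bottom 4 bit(s), prepend 4 zero(s) on the left.
  10010000  ->  keep [1001], discard [0000], prepend 0000
= 00001001

Answer: 00001001 (9)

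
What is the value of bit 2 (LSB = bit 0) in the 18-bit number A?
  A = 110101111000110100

Bit 2 is the 3rd from the right.
  110101111000110100
                 ^
That bit is 1.

Answer: 1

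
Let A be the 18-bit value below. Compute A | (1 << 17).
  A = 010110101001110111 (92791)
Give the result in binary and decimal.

Mask = 1 << 17 = 100000000000000000
Bit 17 of A is 0, so OR-ing with the mask flips it to 1.
  010110101001110111
| 100000000000000000
--------------------
  110110101001110111

Answer: 110110101001110111 (223863)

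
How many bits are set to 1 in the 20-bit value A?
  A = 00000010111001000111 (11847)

00000010111001000111
1-bits at positions (from bit 0 = LSB): 0, 1, 2, 6, 9, 10, 11, 13
Count = 8

Answer: 8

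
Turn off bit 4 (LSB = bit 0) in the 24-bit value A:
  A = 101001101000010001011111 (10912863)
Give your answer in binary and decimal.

Mask = ~(1 << 4) = 111111111111111111101111
Bit 4 of A is 1, so AND-ing with the mask clears it to 0.
  101001101000010001011111
& 111111111111111111101111
--------------------------
  101001101000010001001111

Answer: 101001101000010001001111 (10912847)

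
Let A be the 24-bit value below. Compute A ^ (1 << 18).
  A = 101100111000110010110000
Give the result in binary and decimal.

Mask = 1 << 18 = 000001000000000000000000
Bit 18 of A is 0; XOR with the mask flips it to 1.
  101100111000110010110000
^ 000001000000000000000000
--------------------------
  101101111000110010110000

Answer: 101101111000110010110000 (12029104)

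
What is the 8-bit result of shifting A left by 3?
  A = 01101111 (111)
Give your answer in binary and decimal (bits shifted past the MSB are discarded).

Shift left by 3: drop the top 3 bit(s), append 3 zero(s) on the right.
  01101111  ->  discard [011], keep [01111], append 000
= 01111000

Answer: 01111000 (120)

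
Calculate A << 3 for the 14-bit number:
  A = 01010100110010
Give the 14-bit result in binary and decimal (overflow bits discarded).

Shift left by 3: drop the top 3 bit(s), append 3 zero(s) on the right.
  01010100110010  ->  discard [010], keep [10100110010], append 000
= 10100110010000

Answer: 10100110010000 (10640)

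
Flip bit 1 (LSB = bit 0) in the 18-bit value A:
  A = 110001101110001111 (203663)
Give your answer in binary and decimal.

Mask = 1 << 1 = 000000000000000010
Bit 1 of A is 1; XOR with the mask flips it to 0.
  110001101110001111
^ 000000000000000010
--------------------
  110001101110001101

Answer: 110001101110001101 (203661)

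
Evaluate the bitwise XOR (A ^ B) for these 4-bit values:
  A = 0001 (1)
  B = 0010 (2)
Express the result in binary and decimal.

Apply ^ to each column (1 where bits differ):
  0001
^ 0010
------
  0011

Answer: 0011 (3)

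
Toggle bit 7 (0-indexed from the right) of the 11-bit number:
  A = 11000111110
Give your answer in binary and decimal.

Mask = 1 << 7 = 00010000000
Bit 7 of A is 0; XOR with the mask flips it to 1.
  11000111110
^ 00010000000
-------------
  11010111110

Answer: 11010111110 (1726)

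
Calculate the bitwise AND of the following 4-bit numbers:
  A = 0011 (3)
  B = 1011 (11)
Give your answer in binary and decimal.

Apply & to each column (1 only where both bits are 1):
  0011
& 1011
------
  0011

Answer: 0011 (3)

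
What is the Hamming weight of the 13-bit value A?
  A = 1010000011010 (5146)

1010000011010
1-bits at positions (from bit 0 = LSB): 1, 3, 4, 10, 12
Count = 5

Answer: 5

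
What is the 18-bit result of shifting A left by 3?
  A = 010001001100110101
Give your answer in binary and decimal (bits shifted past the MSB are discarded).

Shift left by 3: drop the top 3 bit(s), append 3 zero(s) on the right.
  010001001100110101  ->  discard [010], keep [001001100110101], append 000
= 001001100110101000

Answer: 001001100110101000 (39336)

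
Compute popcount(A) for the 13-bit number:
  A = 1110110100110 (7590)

1110110100110
1-bits at positions (from bit 0 = LSB): 1, 2, 5, 7, 8, 10, 11, 12
Count = 8

Answer: 8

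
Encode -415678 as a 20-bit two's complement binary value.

1. Binary of +415678:  01100101011110111110
2. Invert bits:     10011010100001000001
3. Add 1:           10011010100001000010

Answer: 10011010100001000010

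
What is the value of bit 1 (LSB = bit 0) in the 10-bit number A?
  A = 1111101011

Bit 1 is the 2nd from the right.
  1111101011
          ^
That bit is 1.

Answer: 1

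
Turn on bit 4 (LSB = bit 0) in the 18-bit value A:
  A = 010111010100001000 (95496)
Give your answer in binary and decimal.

Mask = 1 << 4 = 000000000000010000
Bit 4 of A is 0, so OR-ing with the mask flips it to 1.
  010111010100001000
| 000000000000010000
--------------------
  010111010100011000

Answer: 010111010100011000 (95512)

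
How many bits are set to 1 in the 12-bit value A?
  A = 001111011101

001111011101
1-bits at positions (from bit 0 = LSB): 0, 2, 3, 4, 6, 7, 8, 9
Count = 8

Answer: 8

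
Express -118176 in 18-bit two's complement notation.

1. Binary of +118176:  011100110110100000
2. Invert bits:     100011001001011111
3. Add 1:           100011001001100000

Answer: 100011001001100000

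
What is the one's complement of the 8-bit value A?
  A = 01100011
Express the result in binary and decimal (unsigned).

Flip each bit (0->1, 1->0):
  01100011
  10011100

Answer: 10011100 (156)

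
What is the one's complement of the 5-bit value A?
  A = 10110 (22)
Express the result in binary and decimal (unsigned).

Flip each bit (0->1, 1->0):
  10110
  01001

Answer: 01001 (9)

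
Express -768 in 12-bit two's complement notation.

1. Binary of +768:  001100000000
2. Invert bits:     110011111111
3. Add 1:           110100000000

Answer: 110100000000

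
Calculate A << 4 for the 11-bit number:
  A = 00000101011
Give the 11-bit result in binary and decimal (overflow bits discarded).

Shift left by 4: drop the top 4 bit(s), append 4 zero(s) on the right.
  00000101011  ->  discard [0000], keep [0101011], append 0000
= 01010110000

Answer: 01010110000 (688)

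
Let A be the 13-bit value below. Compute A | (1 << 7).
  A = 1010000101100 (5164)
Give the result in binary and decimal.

Mask = 1 << 7 = 0000010000000
Bit 7 of A is 0, so OR-ing with the mask flips it to 1.
  1010000101100
| 0000010000000
---------------
  1010010101100

Answer: 1010010101100 (5292)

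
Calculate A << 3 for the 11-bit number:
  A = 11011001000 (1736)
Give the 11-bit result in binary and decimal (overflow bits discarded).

Shift left by 3: drop the top 3 bit(s), append 3 zero(s) on the right.
  11011001000  ->  discard [110], keep [11001000], append 000
= 11001000000

Answer: 11001000000 (1600)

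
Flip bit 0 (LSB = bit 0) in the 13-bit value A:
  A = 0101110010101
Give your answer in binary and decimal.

Mask = 1 << 0 = 0000000000001
Bit 0 of A is 1; XOR with the mask flips it to 0.
  0101110010101
^ 0000000000001
---------------
  0101110010100

Answer: 0101110010100 (2964)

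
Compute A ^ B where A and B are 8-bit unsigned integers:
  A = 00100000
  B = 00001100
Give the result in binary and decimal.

Apply ^ to each column (1 where bits differ):
  00100000
^ 00001100
----------
  00101100

Answer: 00101100 (44)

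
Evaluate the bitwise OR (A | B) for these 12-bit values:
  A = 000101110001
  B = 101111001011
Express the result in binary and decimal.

Apply | to each column (1 where either bit is 1):
  000101110001
| 101111001011
--------------
  101111111011

Answer: 101111111011 (3067)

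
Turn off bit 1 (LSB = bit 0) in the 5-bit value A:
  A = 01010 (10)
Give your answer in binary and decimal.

Mask = ~(1 << 1) = 11101
Bit 1 of A is 1, so AND-ing with the mask clears it to 0.
  01010
& 11101
-------
  01000

Answer: 01000 (8)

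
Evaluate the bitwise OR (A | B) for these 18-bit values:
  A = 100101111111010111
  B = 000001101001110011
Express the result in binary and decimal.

Apply | to each column (1 where either bit is 1):
  100101111111010111
| 000001101001110011
--------------------
  100101111111110111

Answer: 100101111111110111 (155639)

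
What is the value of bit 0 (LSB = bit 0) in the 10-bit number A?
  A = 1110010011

Bit 0 is the 1st from the right.
  1110010011
           ^
That bit is 1.

Answer: 1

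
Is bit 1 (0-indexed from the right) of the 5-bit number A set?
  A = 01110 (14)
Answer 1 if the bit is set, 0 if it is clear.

Bit 1 is the 2nd from the right.
  01110
     ^
That bit is 1.

Answer: 1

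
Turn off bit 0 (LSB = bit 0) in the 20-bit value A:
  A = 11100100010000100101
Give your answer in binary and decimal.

Mask = ~(1 << 0) = 11111111111111111110
Bit 0 of A is 1, so AND-ing with the mask clears it to 0.
  11100100010000100101
& 11111111111111111110
----------------------
  11100100010000100100

Answer: 11100100010000100100 (934948)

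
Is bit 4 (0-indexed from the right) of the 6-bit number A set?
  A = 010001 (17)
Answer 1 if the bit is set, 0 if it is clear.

Bit 4 is the 5th from the right.
  010001
   ^
That bit is 1.

Answer: 1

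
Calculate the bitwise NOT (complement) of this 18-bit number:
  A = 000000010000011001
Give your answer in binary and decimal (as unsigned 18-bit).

Flip each bit (0->1, 1->0):
  000000010000011001
  111111101111100110

Answer: 111111101111100110 (261094)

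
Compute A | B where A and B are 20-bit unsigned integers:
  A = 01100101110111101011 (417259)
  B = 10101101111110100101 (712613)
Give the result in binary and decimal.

Apply | to each column (1 where either bit is 1):
  01100101110111101011
| 10101101111110100101
----------------------
  11101101111111101111

Answer: 11101101111111101111 (974831)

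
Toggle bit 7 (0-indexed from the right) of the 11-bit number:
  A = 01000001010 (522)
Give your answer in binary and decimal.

Mask = 1 << 7 = 00010000000
Bit 7 of A is 0; XOR with the mask flips it to 1.
  01000001010
^ 00010000000
-------------
  01010001010

Answer: 01010001010 (650)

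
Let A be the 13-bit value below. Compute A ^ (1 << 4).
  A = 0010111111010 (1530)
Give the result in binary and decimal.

Mask = 1 << 4 = 0000000010000
Bit 4 of A is 1; XOR with the mask flips it to 0.
  0010111111010
^ 0000000010000
---------------
  0010111101010

Answer: 0010111101010 (1514)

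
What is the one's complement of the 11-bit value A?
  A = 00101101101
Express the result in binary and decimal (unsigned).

Flip each bit (0->1, 1->0):
  00101101101
  11010010010

Answer: 11010010010 (1682)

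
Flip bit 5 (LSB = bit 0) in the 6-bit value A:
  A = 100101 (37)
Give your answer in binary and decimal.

Mask = 1 << 5 = 100000
Bit 5 of A is 1; XOR with the mask flips it to 0.
  100101
^ 100000
--------
  000101

Answer: 000101 (5)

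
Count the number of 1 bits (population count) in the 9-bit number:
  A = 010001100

010001100
1-bits at positions (from bit 0 = LSB): 2, 3, 7
Count = 3

Answer: 3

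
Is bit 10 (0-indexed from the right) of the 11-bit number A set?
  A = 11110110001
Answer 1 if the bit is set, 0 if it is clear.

Bit 10 is the 11th from the right.
  11110110001
  ^
That bit is 1.

Answer: 1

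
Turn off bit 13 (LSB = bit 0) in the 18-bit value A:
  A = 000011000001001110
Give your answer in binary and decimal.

Mask = ~(1 << 13) = 111101111111111111
Bit 13 of A is 1, so AND-ing with the mask clears it to 0.
  000011000001001110
& 111101111111111111
--------------------
  000001000001001110

Answer: 000001000001001110 (4174)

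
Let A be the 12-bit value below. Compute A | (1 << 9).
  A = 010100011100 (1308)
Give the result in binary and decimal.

Mask = 1 << 9 = 001000000000
Bit 9 of A is 0, so OR-ing with the mask flips it to 1.
  010100011100
| 001000000000
--------------
  011100011100

Answer: 011100011100 (1820)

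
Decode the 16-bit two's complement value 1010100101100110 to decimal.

MSB is 1, so the value is negative. Find the magnitude:
1. Invert bits:  0101011010011001
2. Add 1:        0101011010011010  = 22170
3. Apply sign:   -22170

Answer: -22170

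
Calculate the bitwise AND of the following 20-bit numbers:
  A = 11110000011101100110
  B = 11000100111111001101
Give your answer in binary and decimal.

Apply & to each column (1 only where both bits are 1):
  11110000011101100110
& 11000100111111001101
----------------------
  11000000011101000100

Answer: 11000000011101000100 (788292)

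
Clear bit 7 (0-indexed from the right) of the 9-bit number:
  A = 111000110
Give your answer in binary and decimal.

Mask = ~(1 << 7) = 101111111
Bit 7 of A is 1, so AND-ing with the mask clears it to 0.
  111000110
& 101111111
-----------
  101000110

Answer: 101000110 (326)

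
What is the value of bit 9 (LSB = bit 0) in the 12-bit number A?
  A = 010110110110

Bit 9 is the 10th from the right.
  010110110110
    ^
That bit is 0.

Answer: 0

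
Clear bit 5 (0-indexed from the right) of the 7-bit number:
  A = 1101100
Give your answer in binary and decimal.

Mask = ~(1 << 5) = 1011111
Bit 5 of A is 1, so AND-ing with the mask clears it to 0.
  1101100
& 1011111
---------
  1001100

Answer: 1001100 (76)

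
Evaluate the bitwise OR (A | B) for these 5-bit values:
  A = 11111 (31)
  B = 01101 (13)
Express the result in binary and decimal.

Apply | to each column (1 where either bit is 1):
  11111
| 01101
-------
  11111

Answer: 11111 (31)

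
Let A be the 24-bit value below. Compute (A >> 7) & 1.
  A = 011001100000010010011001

Bit 7 is the 8th from the right.
  011001100000010010011001
                  ^
That bit is 1.

Answer: 1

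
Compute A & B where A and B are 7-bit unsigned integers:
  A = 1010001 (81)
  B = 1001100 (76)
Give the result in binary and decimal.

Apply & to each column (1 only where both bits are 1):
  1010001
& 1001100
---------
  1000000

Answer: 1000000 (64)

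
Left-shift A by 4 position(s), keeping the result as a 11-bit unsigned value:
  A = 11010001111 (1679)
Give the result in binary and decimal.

Shift left by 4: drop the top 4 bit(s), append 4 zero(s) on the right.
  11010001111  ->  discard [1101], keep [0001111], append 0000
= 00011110000

Answer: 00011110000 (240)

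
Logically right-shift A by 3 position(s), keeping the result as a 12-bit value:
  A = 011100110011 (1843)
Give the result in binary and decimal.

Logical shift right by 3: drop the bottom 3 bit(s), prepend 3 zero(s) on the left.
  011100110011  ->  keep [011100110], discard [011], prepend 000
= 000011100110

Answer: 000011100110 (230)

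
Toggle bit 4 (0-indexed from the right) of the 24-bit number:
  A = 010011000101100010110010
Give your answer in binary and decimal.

Mask = 1 << 4 = 000000000000000000010000
Bit 4 of A is 1; XOR with the mask flips it to 0.
  010011000101100010110010
^ 000000000000000000010000
--------------------------
  010011000101100010100010

Answer: 010011000101100010100010 (5003426)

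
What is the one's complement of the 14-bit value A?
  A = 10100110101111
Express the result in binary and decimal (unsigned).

Flip each bit (0->1, 1->0):
  10100110101111
  01011001010000

Answer: 01011001010000 (5712)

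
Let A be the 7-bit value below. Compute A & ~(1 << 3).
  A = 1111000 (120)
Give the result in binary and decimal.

Mask = ~(1 << 3) = 1110111
Bit 3 of A is 1, so AND-ing with the mask clears it to 0.
  1111000
& 1110111
---------
  1110000

Answer: 1110000 (112)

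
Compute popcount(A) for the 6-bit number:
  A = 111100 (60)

111100
1-bits at positions (from bit 0 = LSB): 2, 3, 4, 5
Count = 4

Answer: 4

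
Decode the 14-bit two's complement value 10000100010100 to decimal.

MSB is 1, so the value is negative. Find the magnitude:
1. Invert bits:  01111011101011
2. Add 1:        01111011101100  = 7916
3. Apply sign:   -7916

Answer: -7916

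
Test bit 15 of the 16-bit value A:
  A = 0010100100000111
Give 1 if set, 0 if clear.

Bit 15 is the 16th from the right.
  0010100100000111
  ^
That bit is 0.

Answer: 0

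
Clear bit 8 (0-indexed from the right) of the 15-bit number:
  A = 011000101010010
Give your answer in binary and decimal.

Mask = ~(1 << 8) = 111111011111111
Bit 8 of A is 1, so AND-ing with the mask clears it to 0.
  011000101010010
& 111111011111111
-----------------
  011000001010010

Answer: 011000001010010 (12370)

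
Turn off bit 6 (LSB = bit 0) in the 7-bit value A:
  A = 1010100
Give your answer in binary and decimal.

Mask = ~(1 << 6) = 0111111
Bit 6 of A is 1, so AND-ing with the mask clears it to 0.
  1010100
& 0111111
---------
  0010100

Answer: 0010100 (20)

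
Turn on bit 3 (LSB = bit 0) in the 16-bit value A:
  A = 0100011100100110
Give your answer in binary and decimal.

Mask = 1 << 3 = 0000000000001000
Bit 3 of A is 0, so OR-ing with the mask flips it to 1.
  0100011100100110
| 0000000000001000
------------------
  0100011100101110

Answer: 0100011100101110 (18222)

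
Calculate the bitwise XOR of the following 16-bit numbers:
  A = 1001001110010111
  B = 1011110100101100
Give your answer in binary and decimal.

Apply ^ to each column (1 where bits differ):
  1001001110010111
^ 1011110100101100
------------------
  0010111010111011

Answer: 0010111010111011 (11963)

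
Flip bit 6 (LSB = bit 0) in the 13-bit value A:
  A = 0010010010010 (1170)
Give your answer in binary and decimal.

Mask = 1 << 6 = 0000001000000
Bit 6 of A is 0; XOR with the mask flips it to 1.
  0010010010010
^ 0000001000000
---------------
  0010011010010

Answer: 0010011010010 (1234)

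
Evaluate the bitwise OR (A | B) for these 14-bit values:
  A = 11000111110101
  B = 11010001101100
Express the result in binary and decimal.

Apply | to each column (1 where either bit is 1):
  11000111110101
| 11010001101100
----------------
  11010111111101

Answer: 11010111111101 (13821)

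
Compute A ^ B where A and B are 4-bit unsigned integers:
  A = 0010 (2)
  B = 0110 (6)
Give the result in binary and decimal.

Apply ^ to each column (1 where bits differ):
  0010
^ 0110
------
  0100

Answer: 0100 (4)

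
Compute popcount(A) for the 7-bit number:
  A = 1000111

1000111
1-bits at positions (from bit 0 = LSB): 0, 1, 2, 6
Count = 4

Answer: 4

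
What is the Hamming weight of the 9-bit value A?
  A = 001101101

001101101
1-bits at positions (from bit 0 = LSB): 0, 2, 3, 5, 6
Count = 5

Answer: 5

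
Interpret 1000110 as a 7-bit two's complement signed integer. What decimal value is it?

MSB is 1, so the value is negative. Find the magnitude:
1. Invert bits:  0111001
2. Add 1:        0111010  = 58
3. Apply sign:   -58

Answer: -58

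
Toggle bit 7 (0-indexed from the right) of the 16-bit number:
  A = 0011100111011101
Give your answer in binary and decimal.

Mask = 1 << 7 = 0000000010000000
Bit 7 of A is 1; XOR with the mask flips it to 0.
  0011100111011101
^ 0000000010000000
------------------
  0011100101011101

Answer: 0011100101011101 (14685)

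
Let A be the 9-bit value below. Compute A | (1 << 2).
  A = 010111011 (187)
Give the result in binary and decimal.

Mask = 1 << 2 = 000000100
Bit 2 of A is 0, so OR-ing with the mask flips it to 1.
  010111011
| 000000100
-----------
  010111111

Answer: 010111111 (191)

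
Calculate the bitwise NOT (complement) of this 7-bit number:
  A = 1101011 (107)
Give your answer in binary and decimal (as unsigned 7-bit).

Flip each bit (0->1, 1->0):
  1101011
  0010100

Answer: 0010100 (20)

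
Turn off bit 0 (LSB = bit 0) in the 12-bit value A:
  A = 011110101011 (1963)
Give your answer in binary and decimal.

Mask = ~(1 << 0) = 111111111110
Bit 0 of A is 1, so AND-ing with the mask clears it to 0.
  011110101011
& 111111111110
--------------
  011110101010

Answer: 011110101010 (1962)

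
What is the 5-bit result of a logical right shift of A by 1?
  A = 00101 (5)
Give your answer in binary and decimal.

Logical shift right by 1: drop the bottom 1 bit(s), prepend 1 zero(s) on the left.
  00101  ->  keep [0010], discard [1], prepend 0
= 00010

Answer: 00010 (2)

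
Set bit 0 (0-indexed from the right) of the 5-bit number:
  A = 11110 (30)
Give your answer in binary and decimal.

Mask = 1 << 0 = 00001
Bit 0 of A is 0, so OR-ing with the mask flips it to 1.
  11110
| 00001
-------
  11111

Answer: 11111 (31)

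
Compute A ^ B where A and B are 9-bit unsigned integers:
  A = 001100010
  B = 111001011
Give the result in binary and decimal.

Apply ^ to each column (1 where bits differ):
  001100010
^ 111001011
-----------
  110101001

Answer: 110101001 (425)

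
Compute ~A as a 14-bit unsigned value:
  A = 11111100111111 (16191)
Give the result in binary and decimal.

Flip each bit (0->1, 1->0):
  11111100111111
  00000011000000

Answer: 00000011000000 (192)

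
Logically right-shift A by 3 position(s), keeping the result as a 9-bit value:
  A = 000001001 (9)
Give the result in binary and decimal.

Logical shift right by 3: drop the bottom 3 bit(s), prepend 3 zero(s) on the left.
  000001001  ->  keep [000001], discard [001], prepend 000
= 000000001

Answer: 000000001 (1)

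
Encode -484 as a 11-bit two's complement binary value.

1. Binary of +484:  00111100100
2. Invert bits:     11000011011
3. Add 1:           11000011100

Answer: 11000011100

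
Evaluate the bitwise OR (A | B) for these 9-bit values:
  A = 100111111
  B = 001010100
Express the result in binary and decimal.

Apply | to each column (1 where either bit is 1):
  100111111
| 001010100
-----------
  101111111

Answer: 101111111 (383)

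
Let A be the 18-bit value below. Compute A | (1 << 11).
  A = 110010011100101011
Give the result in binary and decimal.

Mask = 1 << 11 = 000000100000000000
Bit 11 of A is 0, so OR-ing with the mask flips it to 1.
  110010011100101011
| 000000100000000000
--------------------
  110010111100101011

Answer: 110010111100101011 (208683)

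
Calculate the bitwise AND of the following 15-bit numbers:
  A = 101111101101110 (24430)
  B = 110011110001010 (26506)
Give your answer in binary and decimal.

Apply & to each column (1 only where both bits are 1):
  101111101101110
& 110011110001010
-----------------
  100011100001010

Answer: 100011100001010 (18186)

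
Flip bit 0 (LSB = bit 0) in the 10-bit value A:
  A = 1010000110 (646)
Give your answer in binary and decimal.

Mask = 1 << 0 = 0000000001
Bit 0 of A is 0; XOR with the mask flips it to 1.
  1010000110
^ 0000000001
------------
  1010000111

Answer: 1010000111 (647)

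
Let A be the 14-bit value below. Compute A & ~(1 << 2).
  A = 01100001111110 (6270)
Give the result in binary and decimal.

Mask = ~(1 << 2) = 11111111111011
Bit 2 of A is 1, so AND-ing with the mask clears it to 0.
  01100001111110
& 11111111111011
----------------
  01100001111010

Answer: 01100001111010 (6266)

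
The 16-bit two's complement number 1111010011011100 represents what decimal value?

MSB is 1, so the value is negative. Find the magnitude:
1. Invert bits:  0000101100100011
2. Add 1:        0000101100100100  = 2852
3. Apply sign:   -2852

Answer: -2852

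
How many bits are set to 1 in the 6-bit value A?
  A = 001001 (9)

001001
1-bits at positions (from bit 0 = LSB): 0, 3
Count = 2

Answer: 2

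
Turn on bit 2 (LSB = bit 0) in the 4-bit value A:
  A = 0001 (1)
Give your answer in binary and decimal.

Mask = 1 << 2 = 0100
Bit 2 of A is 0, so OR-ing with the mask flips it to 1.
  0001
| 0100
------
  0101

Answer: 0101 (5)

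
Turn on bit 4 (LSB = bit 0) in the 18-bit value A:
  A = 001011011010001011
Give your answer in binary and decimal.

Mask = 1 << 4 = 000000000000010000
Bit 4 of A is 0, so OR-ing with the mask flips it to 1.
  001011011010001011
| 000000000000010000
--------------------
  001011011010011011

Answer: 001011011010011011 (46747)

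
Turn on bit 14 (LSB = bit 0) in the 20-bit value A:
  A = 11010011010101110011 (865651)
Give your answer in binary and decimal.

Mask = 1 << 14 = 00000100000000000000
Bit 14 of A is 0, so OR-ing with the mask flips it to 1.
  11010011010101110011
| 00000100000000000000
----------------------
  11010111010101110011

Answer: 11010111010101110011 (882035)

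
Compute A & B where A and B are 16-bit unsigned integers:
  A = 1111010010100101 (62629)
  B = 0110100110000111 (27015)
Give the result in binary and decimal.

Apply & to each column (1 only where both bits are 1):
  1111010010100101
& 0110100110000111
------------------
  0110000010000101

Answer: 0110000010000101 (24709)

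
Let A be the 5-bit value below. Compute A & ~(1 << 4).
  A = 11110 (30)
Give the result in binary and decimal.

Mask = ~(1 << 4) = 01111
Bit 4 of A is 1, so AND-ing with the mask clears it to 0.
  11110
& 01111
-------
  01110

Answer: 01110 (14)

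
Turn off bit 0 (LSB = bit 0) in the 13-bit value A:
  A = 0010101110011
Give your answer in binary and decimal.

Mask = ~(1 << 0) = 1111111111110
Bit 0 of A is 1, so AND-ing with the mask clears it to 0.
  0010101110011
& 1111111111110
---------------
  0010101110010

Answer: 0010101110010 (1394)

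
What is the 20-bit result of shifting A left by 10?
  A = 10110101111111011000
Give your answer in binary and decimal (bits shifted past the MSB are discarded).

Shift left by 10: drop the top 10 bit(s), append 10 zero(s) on the right.
  10110101111111011000  ->  discard [1011010111], keep [1111011000], append 0000000000
= 11110110000000000000

Answer: 11110110000000000000 (1007616)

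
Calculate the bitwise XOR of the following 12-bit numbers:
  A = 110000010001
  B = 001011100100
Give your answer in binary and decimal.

Apply ^ to each column (1 where bits differ):
  110000010001
^ 001011100100
--------------
  111011110101

Answer: 111011110101 (3829)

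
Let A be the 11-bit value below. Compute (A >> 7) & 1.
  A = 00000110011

Bit 7 is the 8th from the right.
  00000110011
     ^
That bit is 0.

Answer: 0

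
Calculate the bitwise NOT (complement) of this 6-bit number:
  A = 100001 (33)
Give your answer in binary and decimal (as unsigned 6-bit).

Flip each bit (0->1, 1->0):
  100001
  011110

Answer: 011110 (30)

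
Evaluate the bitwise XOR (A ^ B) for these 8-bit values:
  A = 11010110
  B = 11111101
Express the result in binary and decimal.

Apply ^ to each column (1 where bits differ):
  11010110
^ 11111101
----------
  00101011

Answer: 00101011 (43)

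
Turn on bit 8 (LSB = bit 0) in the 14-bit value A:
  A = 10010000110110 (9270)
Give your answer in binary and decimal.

Mask = 1 << 8 = 00000100000000
Bit 8 of A is 0, so OR-ing with the mask flips it to 1.
  10010000110110
| 00000100000000
----------------
  10010100110110

Answer: 10010100110110 (9526)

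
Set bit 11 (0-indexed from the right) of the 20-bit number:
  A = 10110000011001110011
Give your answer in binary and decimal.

Mask = 1 << 11 = 00000000100000000000
Bit 11 of A is 0, so OR-ing with the mask flips it to 1.
  10110000011001110011
| 00000000100000000000
----------------------
  10110000111001110011

Answer: 10110000111001110011 (724595)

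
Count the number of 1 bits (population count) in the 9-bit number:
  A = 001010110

001010110
1-bits at positions (from bit 0 = LSB): 1, 2, 4, 6
Count = 4

Answer: 4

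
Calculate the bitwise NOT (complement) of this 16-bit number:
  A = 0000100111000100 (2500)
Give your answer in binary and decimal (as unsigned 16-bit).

Flip each bit (0->1, 1->0):
  0000100111000100
  1111011000111011

Answer: 1111011000111011 (63035)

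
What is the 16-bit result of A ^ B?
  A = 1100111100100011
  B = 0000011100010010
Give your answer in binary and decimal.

Apply ^ to each column (1 where bits differ):
  1100111100100011
^ 0000011100010010
------------------
  1100100000110001

Answer: 1100100000110001 (51249)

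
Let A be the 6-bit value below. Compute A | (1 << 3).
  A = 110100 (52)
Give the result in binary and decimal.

Mask = 1 << 3 = 001000
Bit 3 of A is 0, so OR-ing with the mask flips it to 1.
  110100
| 001000
--------
  111100

Answer: 111100 (60)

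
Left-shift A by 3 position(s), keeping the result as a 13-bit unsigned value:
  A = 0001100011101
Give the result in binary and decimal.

Shift left by 3: drop the top 3 bit(s), append 3 zero(s) on the right.
  0001100011101  ->  discard [000], keep [1100011101], append 000
= 1100011101000

Answer: 1100011101000 (6376)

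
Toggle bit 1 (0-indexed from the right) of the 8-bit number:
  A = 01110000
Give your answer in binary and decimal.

Mask = 1 << 1 = 00000010
Bit 1 of A is 0; XOR with the mask flips it to 1.
  01110000
^ 00000010
----------
  01110010

Answer: 01110010 (114)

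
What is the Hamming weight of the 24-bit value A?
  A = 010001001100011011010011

010001001100011011010011
1-bits at positions (from bit 0 = LSB): 0, 1, 4, 6, 7, 9, 10, 14, 15, 18, 22
Count = 11

Answer: 11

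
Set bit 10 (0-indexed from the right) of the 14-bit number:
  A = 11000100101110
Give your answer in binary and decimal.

Mask = 1 << 10 = 00010000000000
Bit 10 of A is 0, so OR-ing with the mask flips it to 1.
  11000100101110
| 00010000000000
----------------
  11010100101110

Answer: 11010100101110 (13614)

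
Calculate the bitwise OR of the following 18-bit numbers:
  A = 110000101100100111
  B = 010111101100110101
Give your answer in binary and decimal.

Apply | to each column (1 where either bit is 1):
  110000101100100111
| 010111101100110101
--------------------
  110111101100110111

Answer: 110111101100110111 (228151)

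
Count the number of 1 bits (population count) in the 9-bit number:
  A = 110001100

110001100
1-bits at positions (from bit 0 = LSB): 2, 3, 7, 8
Count = 4

Answer: 4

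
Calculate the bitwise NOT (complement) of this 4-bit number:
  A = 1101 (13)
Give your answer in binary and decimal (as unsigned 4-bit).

Flip each bit (0->1, 1->0):
  1101
  0010

Answer: 0010 (2)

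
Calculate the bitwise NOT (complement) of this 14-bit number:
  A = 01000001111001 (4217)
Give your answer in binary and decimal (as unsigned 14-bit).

Flip each bit (0->1, 1->0):
  01000001111001
  10111110000110

Answer: 10111110000110 (12166)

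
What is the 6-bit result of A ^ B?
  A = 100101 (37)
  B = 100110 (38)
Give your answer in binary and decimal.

Apply ^ to each column (1 where bits differ):
  100101
^ 100110
--------
  000011

Answer: 000011 (3)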